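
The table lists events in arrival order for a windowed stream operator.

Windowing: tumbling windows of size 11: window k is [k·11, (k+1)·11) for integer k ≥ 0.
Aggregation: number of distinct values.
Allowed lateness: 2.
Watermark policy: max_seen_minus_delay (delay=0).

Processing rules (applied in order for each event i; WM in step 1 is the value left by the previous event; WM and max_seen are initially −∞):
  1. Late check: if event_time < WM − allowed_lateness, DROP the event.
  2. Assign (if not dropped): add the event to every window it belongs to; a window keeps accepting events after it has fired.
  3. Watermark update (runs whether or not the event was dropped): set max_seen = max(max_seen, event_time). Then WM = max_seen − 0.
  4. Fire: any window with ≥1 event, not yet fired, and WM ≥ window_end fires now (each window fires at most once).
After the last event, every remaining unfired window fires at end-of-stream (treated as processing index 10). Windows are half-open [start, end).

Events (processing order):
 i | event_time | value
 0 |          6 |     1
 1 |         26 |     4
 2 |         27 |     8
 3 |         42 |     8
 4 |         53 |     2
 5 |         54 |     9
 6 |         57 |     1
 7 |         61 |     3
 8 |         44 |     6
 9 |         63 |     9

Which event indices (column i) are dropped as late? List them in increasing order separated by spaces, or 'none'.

8

i=0 t=6 v=1: → [0,11); WM=6
i=1 t=26 v=4: → [22,33); WM=26; [0,11) fires=1
i=2 t=27 v=8: → [22,33); WM=27
i=3 t=42 v=8: → [33,44); WM=42; [22,33) fires=2
i=4 t=53 v=2: → [44,55); WM=53; [33,44) fires=1
i=5 t=54 v=9: → [44,55); WM=54
i=6 t=57 v=1: → [55,66); WM=57; [44,55) fires=2
i=7 t=61 v=3: → [55,66); WM=61
i=8 t=44 v=6: DROP (t<61-2); WM=61
i=9 t=63 v=9: → [55,66); WM=63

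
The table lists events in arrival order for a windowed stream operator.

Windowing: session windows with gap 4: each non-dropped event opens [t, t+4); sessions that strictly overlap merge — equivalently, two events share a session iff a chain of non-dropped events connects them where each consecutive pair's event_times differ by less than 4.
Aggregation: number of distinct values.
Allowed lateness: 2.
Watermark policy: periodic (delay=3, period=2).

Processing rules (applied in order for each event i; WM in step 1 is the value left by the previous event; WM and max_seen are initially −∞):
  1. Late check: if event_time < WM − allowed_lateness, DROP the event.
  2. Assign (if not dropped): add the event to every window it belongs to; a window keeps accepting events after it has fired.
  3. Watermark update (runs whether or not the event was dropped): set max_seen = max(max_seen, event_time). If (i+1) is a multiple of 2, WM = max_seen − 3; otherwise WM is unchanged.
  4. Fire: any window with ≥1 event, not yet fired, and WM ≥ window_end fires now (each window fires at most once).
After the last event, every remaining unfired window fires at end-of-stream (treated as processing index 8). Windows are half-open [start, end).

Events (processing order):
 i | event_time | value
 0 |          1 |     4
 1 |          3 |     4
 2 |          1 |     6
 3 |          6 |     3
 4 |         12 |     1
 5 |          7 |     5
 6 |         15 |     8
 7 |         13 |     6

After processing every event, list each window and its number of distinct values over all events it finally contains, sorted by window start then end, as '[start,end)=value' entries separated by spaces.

[1,11)=4 [12,19)=3

i=0 t=1 v=4: → [1,5); WM=−∞
i=1 t=3 v=4: → [1,7); WM=0
i=2 t=1 v=6: → [1,7); WM=0
i=3 t=6 v=3: → [1,10); WM=3
i=4 t=12 v=1: → [12,16); WM=3
i=5 t=7 v=5: → [1,11); WM=9
i=6 t=15 v=8: → [12,19); WM=9
i=7 t=13 v=6: → [12,19); WM=12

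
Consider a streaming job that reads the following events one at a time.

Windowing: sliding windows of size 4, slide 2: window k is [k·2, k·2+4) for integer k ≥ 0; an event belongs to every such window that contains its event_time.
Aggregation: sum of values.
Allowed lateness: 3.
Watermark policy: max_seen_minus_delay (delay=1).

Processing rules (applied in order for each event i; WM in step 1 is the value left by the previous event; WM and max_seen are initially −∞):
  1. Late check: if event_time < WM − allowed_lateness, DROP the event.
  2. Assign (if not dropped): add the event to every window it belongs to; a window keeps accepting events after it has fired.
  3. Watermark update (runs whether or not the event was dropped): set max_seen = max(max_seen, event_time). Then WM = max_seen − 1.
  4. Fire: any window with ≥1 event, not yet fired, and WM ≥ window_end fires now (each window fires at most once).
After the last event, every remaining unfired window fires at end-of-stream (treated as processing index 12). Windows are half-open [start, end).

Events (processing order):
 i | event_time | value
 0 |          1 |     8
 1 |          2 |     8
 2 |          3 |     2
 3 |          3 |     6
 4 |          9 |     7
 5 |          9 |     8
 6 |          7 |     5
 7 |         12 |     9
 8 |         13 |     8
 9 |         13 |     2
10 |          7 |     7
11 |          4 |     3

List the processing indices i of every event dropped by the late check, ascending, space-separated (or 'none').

i=0 t=1 v=8: → [0,4); WM=0
i=1 t=2 v=8: → [2,6),[0,4); WM=1
i=2 t=3 v=2: → [2,6),[0,4); WM=2
i=3 t=3 v=6: → [2,6),[0,4); WM=2
i=4 t=9 v=7: → [8,12),[6,10); WM=8; [0,4) fires=24 [2,6) fires=16
i=5 t=9 v=8: → [8,12),[6,10); WM=8
i=6 t=7 v=5: → [6,10),[4,8); WM=8; [4,8) fires=5
i=7 t=12 v=9: → [12,16),[10,14); WM=11; [6,10) fires=20
i=8 t=13 v=8: → [12,16),[10,14); WM=12; [8,12) fires=15
i=9 t=13 v=2: → [12,16),[10,14); WM=12
i=10 t=7 v=7: DROP (t<12-3); WM=12
i=11 t=4 v=3: DROP (t<12-3); WM=12

10 11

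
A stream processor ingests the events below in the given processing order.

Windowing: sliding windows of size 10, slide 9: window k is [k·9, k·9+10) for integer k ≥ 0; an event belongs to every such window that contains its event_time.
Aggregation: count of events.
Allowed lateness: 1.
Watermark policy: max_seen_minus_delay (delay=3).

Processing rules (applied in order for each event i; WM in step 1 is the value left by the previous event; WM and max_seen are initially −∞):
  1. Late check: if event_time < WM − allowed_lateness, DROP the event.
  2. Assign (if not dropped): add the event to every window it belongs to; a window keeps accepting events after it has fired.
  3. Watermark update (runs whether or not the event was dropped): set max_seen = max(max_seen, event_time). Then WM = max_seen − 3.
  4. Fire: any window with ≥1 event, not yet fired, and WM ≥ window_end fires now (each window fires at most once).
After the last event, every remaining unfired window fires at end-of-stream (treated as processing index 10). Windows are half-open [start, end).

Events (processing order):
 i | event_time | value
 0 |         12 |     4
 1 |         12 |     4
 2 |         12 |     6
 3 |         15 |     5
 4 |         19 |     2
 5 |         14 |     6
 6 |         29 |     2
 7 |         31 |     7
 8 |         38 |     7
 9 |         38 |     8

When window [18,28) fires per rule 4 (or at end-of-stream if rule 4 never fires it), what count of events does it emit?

1

i=0 t=12 v=4: → [9,19); WM=9
i=1 t=12 v=4: → [9,19); WM=9
i=2 t=12 v=6: → [9,19); WM=9
i=3 t=15 v=5: → [9,19); WM=12
i=4 t=19 v=2: → [18,28); WM=16
i=5 t=14 v=6: DROP (t<16-1); WM=16
i=6 t=29 v=2: → [27,37); WM=26; [9,19) fires=4
i=7 t=31 v=7: → [27,37); WM=28; [18,28) fires=1
i=8 t=38 v=7: → [36,46); WM=35
i=9 t=38 v=8: → [36,46); WM=35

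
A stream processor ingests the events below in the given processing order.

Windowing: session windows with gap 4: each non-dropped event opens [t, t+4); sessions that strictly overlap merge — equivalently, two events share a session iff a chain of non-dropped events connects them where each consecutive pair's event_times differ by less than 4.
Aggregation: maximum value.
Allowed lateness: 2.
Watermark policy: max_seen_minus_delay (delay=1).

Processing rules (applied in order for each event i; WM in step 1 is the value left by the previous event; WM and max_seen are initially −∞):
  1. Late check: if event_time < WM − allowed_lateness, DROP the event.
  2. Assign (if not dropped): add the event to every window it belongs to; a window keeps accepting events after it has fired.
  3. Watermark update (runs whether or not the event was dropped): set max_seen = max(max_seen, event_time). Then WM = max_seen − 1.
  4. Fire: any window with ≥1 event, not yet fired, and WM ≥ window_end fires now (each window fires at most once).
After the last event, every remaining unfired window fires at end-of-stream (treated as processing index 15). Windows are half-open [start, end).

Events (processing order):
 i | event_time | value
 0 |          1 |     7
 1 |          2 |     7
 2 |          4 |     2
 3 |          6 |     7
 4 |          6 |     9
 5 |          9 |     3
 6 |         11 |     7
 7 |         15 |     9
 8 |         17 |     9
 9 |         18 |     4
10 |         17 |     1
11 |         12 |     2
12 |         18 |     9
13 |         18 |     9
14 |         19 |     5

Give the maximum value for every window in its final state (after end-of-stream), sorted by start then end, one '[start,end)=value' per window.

[1,15)=9 [15,23)=9

i=0 t=1 v=7: → [1,5); WM=0
i=1 t=2 v=7: → [1,6); WM=1
i=2 t=4 v=2: → [1,8); WM=3
i=3 t=6 v=7: → [1,10); WM=5
i=4 t=6 v=9: → [1,10); WM=5
i=5 t=9 v=3: → [1,13); WM=8
i=6 t=11 v=7: → [1,15); WM=10
i=7 t=15 v=9: → [15,19); WM=14
i=8 t=17 v=9: → [15,21); WM=16
i=9 t=18 v=4: → [15,22); WM=17
i=10 t=17 v=1: → [15,22); WM=17
i=11 t=12 v=2: DROP (t<17-2); WM=17
i=12 t=18 v=9: → [15,22); WM=17
i=13 t=18 v=9: → [15,22); WM=17
i=14 t=19 v=5: → [15,23); WM=18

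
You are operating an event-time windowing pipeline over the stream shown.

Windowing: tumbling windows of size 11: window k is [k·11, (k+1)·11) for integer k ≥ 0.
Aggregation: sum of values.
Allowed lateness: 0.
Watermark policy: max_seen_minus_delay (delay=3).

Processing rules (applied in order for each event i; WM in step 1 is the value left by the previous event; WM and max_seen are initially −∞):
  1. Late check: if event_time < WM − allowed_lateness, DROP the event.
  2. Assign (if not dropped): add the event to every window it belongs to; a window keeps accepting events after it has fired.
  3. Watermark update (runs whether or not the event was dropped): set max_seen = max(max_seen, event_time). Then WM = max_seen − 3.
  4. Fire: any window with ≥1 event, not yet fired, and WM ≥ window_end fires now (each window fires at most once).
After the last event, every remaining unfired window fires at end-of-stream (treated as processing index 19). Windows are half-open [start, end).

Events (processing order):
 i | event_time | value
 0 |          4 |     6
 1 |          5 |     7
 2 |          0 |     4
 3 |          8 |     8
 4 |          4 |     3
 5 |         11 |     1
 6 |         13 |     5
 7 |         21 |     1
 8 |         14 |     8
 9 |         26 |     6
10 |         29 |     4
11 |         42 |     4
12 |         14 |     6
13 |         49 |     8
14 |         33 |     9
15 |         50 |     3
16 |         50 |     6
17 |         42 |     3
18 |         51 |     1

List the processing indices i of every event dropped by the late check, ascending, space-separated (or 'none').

2 4 8 12 14 17

i=0 t=4 v=6: → [0,11); WM=1
i=1 t=5 v=7: → [0,11); WM=2
i=2 t=0 v=4: DROP (t<2-0); WM=2
i=3 t=8 v=8: → [0,11); WM=5
i=4 t=4 v=3: DROP (t<5-0); WM=5
i=5 t=11 v=1: → [11,22); WM=8
i=6 t=13 v=5: → [11,22); WM=10
i=7 t=21 v=1: → [11,22); WM=18; [0,11) fires=21
i=8 t=14 v=8: DROP (t<18-0); WM=18
i=9 t=26 v=6: → [22,33); WM=23; [11,22) fires=7
i=10 t=29 v=4: → [22,33); WM=26
i=11 t=42 v=4: → [33,44); WM=39; [22,33) fires=10
i=12 t=14 v=6: DROP (t<39-0); WM=39
i=13 t=49 v=8: → [44,55); WM=46; [33,44) fires=4
i=14 t=33 v=9: DROP (t<46-0); WM=46
i=15 t=50 v=3: → [44,55); WM=47
i=16 t=50 v=6: → [44,55); WM=47
i=17 t=42 v=3: DROP (t<47-0); WM=47
i=18 t=51 v=1: → [44,55); WM=48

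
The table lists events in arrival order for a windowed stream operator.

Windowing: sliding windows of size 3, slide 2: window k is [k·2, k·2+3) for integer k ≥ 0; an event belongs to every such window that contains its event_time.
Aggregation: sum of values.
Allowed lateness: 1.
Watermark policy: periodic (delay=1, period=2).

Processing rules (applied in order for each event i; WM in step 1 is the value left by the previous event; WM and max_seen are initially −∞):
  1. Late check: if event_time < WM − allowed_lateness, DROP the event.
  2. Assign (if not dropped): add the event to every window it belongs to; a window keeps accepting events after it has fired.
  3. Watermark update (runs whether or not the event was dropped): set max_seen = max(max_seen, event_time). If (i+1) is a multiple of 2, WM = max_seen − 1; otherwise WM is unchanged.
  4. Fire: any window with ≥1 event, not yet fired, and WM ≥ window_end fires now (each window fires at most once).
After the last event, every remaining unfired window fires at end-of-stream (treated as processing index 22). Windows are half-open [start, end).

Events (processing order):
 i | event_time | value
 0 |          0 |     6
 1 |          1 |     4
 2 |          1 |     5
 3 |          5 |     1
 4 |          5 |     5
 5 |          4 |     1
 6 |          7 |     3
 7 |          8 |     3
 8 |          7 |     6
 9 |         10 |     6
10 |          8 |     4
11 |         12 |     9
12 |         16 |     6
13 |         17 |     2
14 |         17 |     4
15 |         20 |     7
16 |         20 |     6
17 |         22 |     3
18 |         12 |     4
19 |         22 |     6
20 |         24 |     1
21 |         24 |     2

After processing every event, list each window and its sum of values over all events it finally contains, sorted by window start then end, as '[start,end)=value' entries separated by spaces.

i=0 t=0 v=6: → [0,3); WM=−∞
i=1 t=1 v=4: → [0,3); WM=0
i=2 t=1 v=5: → [0,3); WM=0
i=3 t=5 v=1: → [4,7); WM=4; [0,3) fires=15
i=4 t=5 v=5: → [4,7); WM=4
i=5 t=4 v=1: → [4,7),[2,5); WM=4
i=6 t=7 v=3: → [6,9); WM=4
i=7 t=8 v=3: → [8,11),[6,9); WM=7; [2,5) fires=1 [4,7) fires=7
i=8 t=7 v=6: → [6,9); WM=7
i=9 t=10 v=6: → [10,13),[8,11); WM=9; [6,9) fires=12
i=10 t=8 v=4: → [8,11),[6,9); WM=9
i=11 t=12 v=9: → [12,15),[10,13); WM=11; [8,11) fires=13
i=12 t=16 v=6: → [16,19),[14,17); WM=11
i=13 t=17 v=2: → [16,19); WM=16; [10,13) fires=15 [12,15) fires=9
i=14 t=17 v=4: → [16,19); WM=16
i=15 t=20 v=7: → [20,23),[18,21); WM=19; [14,17) fires=6 [16,19) fires=12
i=16 t=20 v=6: → [20,23),[18,21); WM=19
i=17 t=22 v=3: → [22,25),[20,23); WM=21; [18,21) fires=13
i=18 t=12 v=4: DROP (t<21-1); WM=21
i=19 t=22 v=6: → [22,25),[20,23); WM=21
i=20 t=24 v=1: → [24,27),[22,25); WM=21
i=21 t=24 v=2: → [24,27),[22,25); WM=23; [20,23) fires=22

[0,3)=15 [2,5)=1 [4,7)=7 [6,9)=16 [8,11)=13 [10,13)=15 [12,15)=9 [14,17)=6 [16,19)=12 [18,21)=13 [20,23)=22 [22,25)=12 [24,27)=3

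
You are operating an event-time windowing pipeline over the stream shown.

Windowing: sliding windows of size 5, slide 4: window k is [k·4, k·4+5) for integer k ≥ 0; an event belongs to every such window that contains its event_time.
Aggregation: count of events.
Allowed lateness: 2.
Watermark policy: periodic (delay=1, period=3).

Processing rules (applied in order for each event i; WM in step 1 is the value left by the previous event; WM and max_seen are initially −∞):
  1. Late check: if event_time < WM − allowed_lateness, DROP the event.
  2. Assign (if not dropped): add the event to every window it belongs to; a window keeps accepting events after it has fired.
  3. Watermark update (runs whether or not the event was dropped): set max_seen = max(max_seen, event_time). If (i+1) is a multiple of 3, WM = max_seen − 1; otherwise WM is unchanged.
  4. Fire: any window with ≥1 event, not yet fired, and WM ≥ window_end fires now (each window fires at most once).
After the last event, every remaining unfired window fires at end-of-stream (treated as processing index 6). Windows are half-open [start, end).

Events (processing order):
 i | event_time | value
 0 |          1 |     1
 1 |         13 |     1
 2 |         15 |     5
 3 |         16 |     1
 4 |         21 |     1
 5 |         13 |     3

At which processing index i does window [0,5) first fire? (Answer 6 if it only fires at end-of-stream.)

i=0 t=1 v=1: → [0,5); WM=−∞
i=1 t=13 v=1: → [12,17); WM=−∞
i=2 t=15 v=5: → [12,17); WM=14; [0,5) fires=1
i=3 t=16 v=1: → [16,21),[12,17); WM=14
i=4 t=21 v=1: → [20,25); WM=14
i=5 t=13 v=3: → [12,17); WM=20; [12,17) fires=4

2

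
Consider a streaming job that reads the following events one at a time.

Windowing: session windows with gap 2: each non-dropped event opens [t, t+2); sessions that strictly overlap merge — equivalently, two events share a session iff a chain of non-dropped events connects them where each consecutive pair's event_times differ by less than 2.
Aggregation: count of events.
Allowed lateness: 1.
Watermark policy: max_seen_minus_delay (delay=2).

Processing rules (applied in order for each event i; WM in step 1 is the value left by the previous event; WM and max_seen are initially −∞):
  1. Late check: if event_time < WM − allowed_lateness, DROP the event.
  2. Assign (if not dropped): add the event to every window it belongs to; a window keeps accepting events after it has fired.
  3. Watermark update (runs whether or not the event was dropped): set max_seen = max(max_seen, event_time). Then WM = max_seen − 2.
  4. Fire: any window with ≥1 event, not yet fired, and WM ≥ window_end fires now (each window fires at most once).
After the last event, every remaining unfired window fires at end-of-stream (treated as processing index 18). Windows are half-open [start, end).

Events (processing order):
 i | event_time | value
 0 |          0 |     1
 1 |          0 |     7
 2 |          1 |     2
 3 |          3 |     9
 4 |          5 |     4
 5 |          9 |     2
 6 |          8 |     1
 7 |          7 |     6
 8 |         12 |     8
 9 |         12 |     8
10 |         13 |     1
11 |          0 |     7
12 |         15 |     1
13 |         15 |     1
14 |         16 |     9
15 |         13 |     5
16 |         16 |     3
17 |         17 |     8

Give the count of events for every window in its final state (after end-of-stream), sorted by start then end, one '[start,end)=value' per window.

[0,3)=3 [3,5)=1 [5,7)=1 [7,11)=3 [12,15)=4 [15,19)=5

i=0 t=0 v=1: → [0,2); WM=-2
i=1 t=0 v=7: → [0,2); WM=-2
i=2 t=1 v=2: → [0,3); WM=-1
i=3 t=3 v=9: → [3,5); WM=1
i=4 t=5 v=4: → [5,7); WM=3
i=5 t=9 v=2: → [9,11); WM=7
i=6 t=8 v=1: → [8,11); WM=7
i=7 t=7 v=6: → [7,11); WM=7
i=8 t=12 v=8: → [12,14); WM=10
i=9 t=12 v=8: → [12,14); WM=10
i=10 t=13 v=1: → [12,15); WM=11
i=11 t=0 v=7: DROP (t<11-1); WM=11
i=12 t=15 v=1: → [15,17); WM=13
i=13 t=15 v=1: → [15,17); WM=13
i=14 t=16 v=9: → [15,18); WM=14
i=15 t=13 v=5: → [12,15); WM=14
i=16 t=16 v=3: → [15,18); WM=14
i=17 t=17 v=8: → [15,19); WM=15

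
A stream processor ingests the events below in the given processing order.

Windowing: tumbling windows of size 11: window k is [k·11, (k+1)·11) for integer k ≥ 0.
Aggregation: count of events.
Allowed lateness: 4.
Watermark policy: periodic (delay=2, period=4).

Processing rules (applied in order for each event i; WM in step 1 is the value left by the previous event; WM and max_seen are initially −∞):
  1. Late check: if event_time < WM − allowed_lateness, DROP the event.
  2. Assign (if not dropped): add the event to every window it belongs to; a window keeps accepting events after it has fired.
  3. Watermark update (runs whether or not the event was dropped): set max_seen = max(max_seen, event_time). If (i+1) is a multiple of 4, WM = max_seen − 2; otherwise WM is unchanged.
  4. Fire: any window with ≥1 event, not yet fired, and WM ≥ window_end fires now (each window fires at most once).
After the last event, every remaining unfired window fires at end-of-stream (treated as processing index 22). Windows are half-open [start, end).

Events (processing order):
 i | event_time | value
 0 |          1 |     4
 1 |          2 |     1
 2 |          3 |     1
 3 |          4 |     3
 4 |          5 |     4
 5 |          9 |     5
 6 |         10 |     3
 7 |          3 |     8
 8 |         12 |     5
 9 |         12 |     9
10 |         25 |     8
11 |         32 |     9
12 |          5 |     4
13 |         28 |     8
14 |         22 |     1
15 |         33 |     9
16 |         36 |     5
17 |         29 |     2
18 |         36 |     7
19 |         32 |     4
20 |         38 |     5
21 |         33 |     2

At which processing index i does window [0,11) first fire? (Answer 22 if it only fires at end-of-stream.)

11

i=0 t=1 v=4: → [0,11); WM=−∞
i=1 t=2 v=1: → [0,11); WM=−∞
i=2 t=3 v=1: → [0,11); WM=−∞
i=3 t=4 v=3: → [0,11); WM=2
i=4 t=5 v=4: → [0,11); WM=2
i=5 t=9 v=5: → [0,11); WM=2
i=6 t=10 v=3: → [0,11); WM=2
i=7 t=3 v=8: → [0,11); WM=8
i=8 t=12 v=5: → [11,22); WM=8
i=9 t=12 v=9: → [11,22); WM=8
i=10 t=25 v=8: → [22,33); WM=8
i=11 t=32 v=9: → [22,33); WM=30; [0,11) fires=8 [11,22) fires=2
i=12 t=5 v=4: DROP (t<30-4); WM=30
i=13 t=28 v=8: → [22,33); WM=30
i=14 t=22 v=1: DROP (t<30-4); WM=30
i=15 t=33 v=9: → [33,44); WM=31
i=16 t=36 v=5: → [33,44); WM=31
i=17 t=29 v=2: → [22,33); WM=31
i=18 t=36 v=7: → [33,44); WM=31
i=19 t=32 v=4: → [22,33); WM=34; [22,33) fires=5
i=20 t=38 v=5: → [33,44); WM=34
i=21 t=33 v=2: → [33,44); WM=34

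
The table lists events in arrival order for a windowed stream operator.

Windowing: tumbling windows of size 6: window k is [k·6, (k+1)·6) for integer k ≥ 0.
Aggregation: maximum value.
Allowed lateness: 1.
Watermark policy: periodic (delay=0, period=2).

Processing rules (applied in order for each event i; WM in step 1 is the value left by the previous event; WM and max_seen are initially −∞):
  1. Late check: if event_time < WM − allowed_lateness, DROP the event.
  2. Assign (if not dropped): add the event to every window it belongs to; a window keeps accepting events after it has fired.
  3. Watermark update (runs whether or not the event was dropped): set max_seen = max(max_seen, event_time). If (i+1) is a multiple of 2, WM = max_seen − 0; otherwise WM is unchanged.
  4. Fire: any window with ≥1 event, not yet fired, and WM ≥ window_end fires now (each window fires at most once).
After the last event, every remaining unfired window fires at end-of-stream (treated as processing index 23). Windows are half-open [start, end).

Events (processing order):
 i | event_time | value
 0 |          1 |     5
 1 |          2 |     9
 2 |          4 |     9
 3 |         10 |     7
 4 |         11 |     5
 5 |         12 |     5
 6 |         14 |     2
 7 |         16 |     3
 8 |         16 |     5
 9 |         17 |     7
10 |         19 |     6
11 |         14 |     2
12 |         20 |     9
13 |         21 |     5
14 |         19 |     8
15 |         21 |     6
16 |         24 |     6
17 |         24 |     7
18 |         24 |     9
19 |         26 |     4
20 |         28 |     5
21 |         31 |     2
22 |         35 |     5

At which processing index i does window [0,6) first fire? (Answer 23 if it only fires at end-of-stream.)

3

i=0 t=1 v=5: → [0,6); WM=−∞
i=1 t=2 v=9: → [0,6); WM=2
i=2 t=4 v=9: → [0,6); WM=2
i=3 t=10 v=7: → [6,12); WM=10; [0,6) fires=9
i=4 t=11 v=5: → [6,12); WM=10
i=5 t=12 v=5: → [12,18); WM=12; [6,12) fires=7
i=6 t=14 v=2: → [12,18); WM=12
i=7 t=16 v=3: → [12,18); WM=16
i=8 t=16 v=5: → [12,18); WM=16
i=9 t=17 v=7: → [12,18); WM=17
i=10 t=19 v=6: → [18,24); WM=17
i=11 t=14 v=2: DROP (t<17-1); WM=19; [12,18) fires=7
i=12 t=20 v=9: → [18,24); WM=19
i=13 t=21 v=5: → [18,24); WM=21
i=14 t=19 v=8: DROP (t<21-1); WM=21
i=15 t=21 v=6: → [18,24); WM=21
i=16 t=24 v=6: → [24,30); WM=21
i=17 t=24 v=7: → [24,30); WM=24; [18,24) fires=9
i=18 t=24 v=9: → [24,30); WM=24
i=19 t=26 v=4: → [24,30); WM=26
i=20 t=28 v=5: → [24,30); WM=26
i=21 t=31 v=2: → [30,36); WM=31; [24,30) fires=9
i=22 t=35 v=5: → [30,36); WM=31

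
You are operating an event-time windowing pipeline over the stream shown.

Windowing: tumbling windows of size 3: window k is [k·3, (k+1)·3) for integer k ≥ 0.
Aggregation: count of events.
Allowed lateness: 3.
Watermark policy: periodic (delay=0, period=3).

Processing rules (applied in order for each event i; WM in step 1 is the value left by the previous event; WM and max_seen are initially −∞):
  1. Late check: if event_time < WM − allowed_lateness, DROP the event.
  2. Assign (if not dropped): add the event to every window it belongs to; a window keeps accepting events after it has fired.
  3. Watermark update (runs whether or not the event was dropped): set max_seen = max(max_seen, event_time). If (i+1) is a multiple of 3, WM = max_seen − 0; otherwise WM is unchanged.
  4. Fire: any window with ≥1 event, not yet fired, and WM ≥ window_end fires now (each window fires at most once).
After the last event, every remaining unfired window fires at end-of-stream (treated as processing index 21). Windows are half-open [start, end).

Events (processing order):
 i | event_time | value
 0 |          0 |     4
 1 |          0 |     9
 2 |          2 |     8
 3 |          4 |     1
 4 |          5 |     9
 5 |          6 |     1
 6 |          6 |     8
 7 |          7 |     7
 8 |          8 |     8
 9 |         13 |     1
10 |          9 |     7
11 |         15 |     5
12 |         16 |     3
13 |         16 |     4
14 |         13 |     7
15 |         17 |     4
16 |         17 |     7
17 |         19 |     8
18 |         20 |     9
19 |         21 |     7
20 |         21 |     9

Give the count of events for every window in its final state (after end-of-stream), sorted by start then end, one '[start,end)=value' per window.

[0,3)=3 [3,6)=2 [6,9)=4 [9,12)=1 [12,15)=2 [15,18)=5 [18,21)=2 [21,24)=2

i=0 t=0 v=4: → [0,3); WM=−∞
i=1 t=0 v=9: → [0,3); WM=−∞
i=2 t=2 v=8: → [0,3); WM=2
i=3 t=4 v=1: → [3,6); WM=2
i=4 t=5 v=9: → [3,6); WM=2
i=5 t=6 v=1: → [6,9); WM=6; [0,3) fires=3 [3,6) fires=2
i=6 t=6 v=8: → [6,9); WM=6
i=7 t=7 v=7: → [6,9); WM=6
i=8 t=8 v=8: → [6,9); WM=8
i=9 t=13 v=1: → [12,15); WM=8
i=10 t=9 v=7: → [9,12); WM=8
i=11 t=15 v=5: → [15,18); WM=15; [6,9) fires=4 [9,12) fires=1 [12,15) fires=1
i=12 t=16 v=3: → [15,18); WM=15
i=13 t=16 v=4: → [15,18); WM=15
i=14 t=13 v=7: → [12,15); WM=16
i=15 t=17 v=4: → [15,18); WM=16
i=16 t=17 v=7: → [15,18); WM=16
i=17 t=19 v=8: → [18,21); WM=19; [15,18) fires=5
i=18 t=20 v=9: → [18,21); WM=19
i=19 t=21 v=7: → [21,24); WM=19
i=20 t=21 v=9: → [21,24); WM=21; [18,21) fires=2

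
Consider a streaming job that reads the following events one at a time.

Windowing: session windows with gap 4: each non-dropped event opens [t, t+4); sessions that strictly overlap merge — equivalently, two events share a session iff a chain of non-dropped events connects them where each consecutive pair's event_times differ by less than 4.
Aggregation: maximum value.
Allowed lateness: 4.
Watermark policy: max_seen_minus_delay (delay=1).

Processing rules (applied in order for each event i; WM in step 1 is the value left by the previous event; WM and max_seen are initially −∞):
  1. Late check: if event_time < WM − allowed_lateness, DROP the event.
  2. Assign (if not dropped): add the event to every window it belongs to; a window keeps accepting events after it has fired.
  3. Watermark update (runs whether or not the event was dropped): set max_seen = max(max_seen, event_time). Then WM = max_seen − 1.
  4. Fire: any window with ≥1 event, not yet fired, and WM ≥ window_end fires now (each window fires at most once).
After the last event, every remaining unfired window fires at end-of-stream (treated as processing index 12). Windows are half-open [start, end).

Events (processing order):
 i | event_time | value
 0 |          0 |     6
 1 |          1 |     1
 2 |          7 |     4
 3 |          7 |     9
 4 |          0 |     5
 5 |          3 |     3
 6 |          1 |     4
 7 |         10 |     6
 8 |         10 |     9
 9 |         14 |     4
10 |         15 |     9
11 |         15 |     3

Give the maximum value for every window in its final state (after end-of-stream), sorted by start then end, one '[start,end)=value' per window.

i=0 t=0 v=6: → [0,4); WM=-1
i=1 t=1 v=1: → [0,5); WM=0
i=2 t=7 v=4: → [7,11); WM=6
i=3 t=7 v=9: → [7,11); WM=6
i=4 t=0 v=5: DROP (t<6-4); WM=6
i=5 t=3 v=3: → [0,7); WM=6
i=6 t=1 v=4: DROP (t<6-4); WM=6
i=7 t=10 v=6: → [7,14); WM=9
i=8 t=10 v=9: → [7,14); WM=9
i=9 t=14 v=4: → [14,18); WM=13
i=10 t=15 v=9: → [14,19); WM=14
i=11 t=15 v=3: → [14,19); WM=14

[0,7)=6 [7,14)=9 [14,19)=9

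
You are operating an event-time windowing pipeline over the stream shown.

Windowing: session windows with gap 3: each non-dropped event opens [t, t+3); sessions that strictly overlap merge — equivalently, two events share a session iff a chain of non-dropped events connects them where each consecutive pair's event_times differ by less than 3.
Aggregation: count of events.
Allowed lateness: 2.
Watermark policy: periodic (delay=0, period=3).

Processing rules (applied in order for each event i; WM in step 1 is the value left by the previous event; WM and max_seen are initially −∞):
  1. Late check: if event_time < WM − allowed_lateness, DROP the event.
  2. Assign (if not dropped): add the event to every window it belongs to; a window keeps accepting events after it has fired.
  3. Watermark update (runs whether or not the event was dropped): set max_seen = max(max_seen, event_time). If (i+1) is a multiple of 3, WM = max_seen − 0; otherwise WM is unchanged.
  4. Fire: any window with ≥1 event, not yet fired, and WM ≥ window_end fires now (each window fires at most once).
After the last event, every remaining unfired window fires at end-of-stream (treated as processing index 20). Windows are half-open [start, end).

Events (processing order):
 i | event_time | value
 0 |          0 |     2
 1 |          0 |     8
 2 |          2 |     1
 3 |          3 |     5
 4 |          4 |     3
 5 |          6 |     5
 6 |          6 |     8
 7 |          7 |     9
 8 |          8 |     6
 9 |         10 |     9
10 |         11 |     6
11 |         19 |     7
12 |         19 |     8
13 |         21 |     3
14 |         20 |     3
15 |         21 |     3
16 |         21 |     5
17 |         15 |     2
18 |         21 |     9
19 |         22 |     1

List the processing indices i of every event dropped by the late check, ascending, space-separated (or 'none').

i=0 t=0 v=2: → [0,3); WM=−∞
i=1 t=0 v=8: → [0,3); WM=−∞
i=2 t=2 v=1: → [0,5); WM=2
i=3 t=3 v=5: → [0,6); WM=2
i=4 t=4 v=3: → [0,7); WM=2
i=5 t=6 v=5: → [0,9); WM=6
i=6 t=6 v=8: → [0,9); WM=6
i=7 t=7 v=9: → [0,10); WM=6
i=8 t=8 v=6: → [0,11); WM=8
i=9 t=10 v=9: → [0,13); WM=8
i=10 t=11 v=6: → [0,14); WM=8
i=11 t=19 v=7: → [19,22); WM=19
i=12 t=19 v=8: → [19,22); WM=19
i=13 t=21 v=3: → [19,24); WM=19
i=14 t=20 v=3: → [19,24); WM=21
i=15 t=21 v=3: → [19,24); WM=21
i=16 t=21 v=5: → [19,24); WM=21
i=17 t=15 v=2: DROP (t<21-2); WM=21
i=18 t=21 v=9: → [19,24); WM=21
i=19 t=22 v=1: → [19,25); WM=21

17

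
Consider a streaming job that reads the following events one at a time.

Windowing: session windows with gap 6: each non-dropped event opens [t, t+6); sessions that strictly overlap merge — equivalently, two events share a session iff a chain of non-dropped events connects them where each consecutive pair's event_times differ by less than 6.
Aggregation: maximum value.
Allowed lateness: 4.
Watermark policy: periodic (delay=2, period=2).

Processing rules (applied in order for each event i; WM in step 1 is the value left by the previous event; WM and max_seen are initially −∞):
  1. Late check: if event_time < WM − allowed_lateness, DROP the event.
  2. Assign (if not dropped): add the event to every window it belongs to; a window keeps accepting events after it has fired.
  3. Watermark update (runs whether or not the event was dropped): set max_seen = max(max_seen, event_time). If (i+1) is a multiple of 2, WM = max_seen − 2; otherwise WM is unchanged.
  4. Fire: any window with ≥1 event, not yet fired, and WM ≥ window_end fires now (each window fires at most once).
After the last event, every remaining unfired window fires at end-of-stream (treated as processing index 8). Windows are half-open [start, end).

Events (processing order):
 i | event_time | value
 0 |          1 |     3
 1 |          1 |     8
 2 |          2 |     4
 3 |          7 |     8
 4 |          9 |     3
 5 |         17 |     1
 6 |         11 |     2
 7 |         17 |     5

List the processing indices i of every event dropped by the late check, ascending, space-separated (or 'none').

i=0 t=1 v=3: → [1,7); WM=−∞
i=1 t=1 v=8: → [1,7); WM=-1
i=2 t=2 v=4: → [1,8); WM=-1
i=3 t=7 v=8: → [1,13); WM=5
i=4 t=9 v=3: → [1,15); WM=5
i=5 t=17 v=1: → [17,23); WM=15
i=6 t=11 v=2: → [1,17); WM=15
i=7 t=17 v=5: → [17,23); WM=15

none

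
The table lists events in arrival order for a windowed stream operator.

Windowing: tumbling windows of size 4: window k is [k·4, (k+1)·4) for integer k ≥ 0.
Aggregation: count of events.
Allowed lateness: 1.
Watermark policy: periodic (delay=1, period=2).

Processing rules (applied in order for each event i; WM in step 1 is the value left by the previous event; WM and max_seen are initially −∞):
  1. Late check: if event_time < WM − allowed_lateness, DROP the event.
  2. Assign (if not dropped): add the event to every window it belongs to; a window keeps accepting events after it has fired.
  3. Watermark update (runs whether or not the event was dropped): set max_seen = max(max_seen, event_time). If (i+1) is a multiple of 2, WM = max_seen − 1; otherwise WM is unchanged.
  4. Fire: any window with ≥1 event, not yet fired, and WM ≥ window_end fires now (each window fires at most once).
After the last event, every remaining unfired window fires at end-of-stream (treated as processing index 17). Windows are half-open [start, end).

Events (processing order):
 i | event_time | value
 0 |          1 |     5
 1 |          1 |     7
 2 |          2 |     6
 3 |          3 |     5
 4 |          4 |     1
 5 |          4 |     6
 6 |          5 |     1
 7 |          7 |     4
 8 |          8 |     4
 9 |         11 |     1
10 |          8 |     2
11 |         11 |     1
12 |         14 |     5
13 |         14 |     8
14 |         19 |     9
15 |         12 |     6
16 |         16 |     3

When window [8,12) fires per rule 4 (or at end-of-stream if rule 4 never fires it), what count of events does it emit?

3

i=0 t=1 v=5: → [0,4); WM=−∞
i=1 t=1 v=7: → [0,4); WM=0
i=2 t=2 v=6: → [0,4); WM=0
i=3 t=3 v=5: → [0,4); WM=2
i=4 t=4 v=1: → [4,8); WM=2
i=5 t=4 v=6: → [4,8); WM=3
i=6 t=5 v=1: → [4,8); WM=3
i=7 t=7 v=4: → [4,8); WM=6; [0,4) fires=4
i=8 t=8 v=4: → [8,12); WM=6
i=9 t=11 v=1: → [8,12); WM=10; [4,8) fires=4
i=10 t=8 v=2: DROP (t<10-1); WM=10
i=11 t=11 v=1: → [8,12); WM=10
i=12 t=14 v=5: → [12,16); WM=10
i=13 t=14 v=8: → [12,16); WM=13; [8,12) fires=3
i=14 t=19 v=9: → [16,20); WM=13
i=15 t=12 v=6: → [12,16); WM=18; [12,16) fires=3
i=16 t=16 v=3: DROP (t<18-1); WM=18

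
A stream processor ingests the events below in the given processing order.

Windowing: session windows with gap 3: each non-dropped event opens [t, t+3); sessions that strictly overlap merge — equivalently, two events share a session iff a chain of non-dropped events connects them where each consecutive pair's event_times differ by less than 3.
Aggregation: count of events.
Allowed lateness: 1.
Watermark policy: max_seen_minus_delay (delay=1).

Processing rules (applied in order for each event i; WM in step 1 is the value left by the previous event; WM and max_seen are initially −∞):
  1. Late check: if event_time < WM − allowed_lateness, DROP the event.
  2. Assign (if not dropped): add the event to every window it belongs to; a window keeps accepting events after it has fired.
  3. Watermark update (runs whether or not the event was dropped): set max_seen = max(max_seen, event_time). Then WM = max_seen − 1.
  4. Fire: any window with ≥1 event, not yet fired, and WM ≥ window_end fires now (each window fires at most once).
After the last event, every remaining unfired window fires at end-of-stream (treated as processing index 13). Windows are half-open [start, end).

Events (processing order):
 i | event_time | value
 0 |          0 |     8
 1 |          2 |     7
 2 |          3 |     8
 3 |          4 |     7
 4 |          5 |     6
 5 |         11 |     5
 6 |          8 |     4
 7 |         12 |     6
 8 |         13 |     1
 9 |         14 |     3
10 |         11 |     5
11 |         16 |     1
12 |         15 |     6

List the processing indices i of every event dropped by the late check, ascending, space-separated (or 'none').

6 10

i=0 t=0 v=8: → [0,3); WM=-1
i=1 t=2 v=7: → [0,5); WM=1
i=2 t=3 v=8: → [0,6); WM=2
i=3 t=4 v=7: → [0,7); WM=3
i=4 t=5 v=6: → [0,8); WM=4
i=5 t=11 v=5: → [11,14); WM=10
i=6 t=8 v=4: DROP (t<10-1); WM=10
i=7 t=12 v=6: → [11,15); WM=11
i=8 t=13 v=1: → [11,16); WM=12
i=9 t=14 v=3: → [11,17); WM=13
i=10 t=11 v=5: DROP (t<13-1); WM=13
i=11 t=16 v=1: → [11,19); WM=15
i=12 t=15 v=6: → [11,19); WM=15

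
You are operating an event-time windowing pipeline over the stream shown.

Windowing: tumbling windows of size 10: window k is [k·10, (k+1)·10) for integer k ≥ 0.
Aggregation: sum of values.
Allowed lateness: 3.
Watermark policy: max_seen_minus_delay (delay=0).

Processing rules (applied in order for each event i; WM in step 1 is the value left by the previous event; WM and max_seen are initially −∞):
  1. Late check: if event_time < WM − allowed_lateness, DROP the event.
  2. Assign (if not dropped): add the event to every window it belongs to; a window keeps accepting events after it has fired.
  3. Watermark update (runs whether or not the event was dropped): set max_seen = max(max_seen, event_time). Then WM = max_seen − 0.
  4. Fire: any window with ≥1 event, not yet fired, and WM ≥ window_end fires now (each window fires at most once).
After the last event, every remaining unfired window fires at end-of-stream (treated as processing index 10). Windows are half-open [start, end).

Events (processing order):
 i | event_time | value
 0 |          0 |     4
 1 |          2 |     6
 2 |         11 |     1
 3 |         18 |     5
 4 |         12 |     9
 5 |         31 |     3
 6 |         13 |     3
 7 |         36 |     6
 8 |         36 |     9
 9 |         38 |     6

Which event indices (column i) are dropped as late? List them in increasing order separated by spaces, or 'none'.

4 6

i=0 t=0 v=4: → [0,10); WM=0
i=1 t=2 v=6: → [0,10); WM=2
i=2 t=11 v=1: → [10,20); WM=11; [0,10) fires=10
i=3 t=18 v=5: → [10,20); WM=18
i=4 t=12 v=9: DROP (t<18-3); WM=18
i=5 t=31 v=3: → [30,40); WM=31; [10,20) fires=6
i=6 t=13 v=3: DROP (t<31-3); WM=31
i=7 t=36 v=6: → [30,40); WM=36
i=8 t=36 v=9: → [30,40); WM=36
i=9 t=38 v=6: → [30,40); WM=38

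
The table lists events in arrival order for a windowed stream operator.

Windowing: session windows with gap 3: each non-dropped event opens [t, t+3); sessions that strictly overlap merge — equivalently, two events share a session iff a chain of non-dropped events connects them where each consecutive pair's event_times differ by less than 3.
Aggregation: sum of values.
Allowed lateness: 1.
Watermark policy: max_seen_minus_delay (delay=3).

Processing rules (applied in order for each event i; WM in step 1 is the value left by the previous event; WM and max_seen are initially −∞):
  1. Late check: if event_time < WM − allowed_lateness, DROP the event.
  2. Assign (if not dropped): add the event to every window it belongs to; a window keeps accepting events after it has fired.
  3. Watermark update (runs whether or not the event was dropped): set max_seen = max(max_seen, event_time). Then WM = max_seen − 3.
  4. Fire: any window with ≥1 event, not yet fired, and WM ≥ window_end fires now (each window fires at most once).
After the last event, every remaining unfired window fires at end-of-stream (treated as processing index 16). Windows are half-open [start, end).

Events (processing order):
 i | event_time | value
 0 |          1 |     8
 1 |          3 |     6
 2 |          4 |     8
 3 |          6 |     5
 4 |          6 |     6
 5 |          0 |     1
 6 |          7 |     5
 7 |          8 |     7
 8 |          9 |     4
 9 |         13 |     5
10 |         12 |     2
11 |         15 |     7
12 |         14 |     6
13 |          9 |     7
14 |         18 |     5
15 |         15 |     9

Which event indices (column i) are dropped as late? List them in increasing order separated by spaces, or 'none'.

5 13

i=0 t=1 v=8: → [1,4); WM=-2
i=1 t=3 v=6: → [1,6); WM=0
i=2 t=4 v=8: → [1,7); WM=1
i=3 t=6 v=5: → [1,9); WM=3
i=4 t=6 v=6: → [1,9); WM=3
i=5 t=0 v=1: DROP (t<3-1); WM=3
i=6 t=7 v=5: → [1,10); WM=4
i=7 t=8 v=7: → [1,11); WM=5
i=8 t=9 v=4: → [1,12); WM=6
i=9 t=13 v=5: → [13,16); WM=10
i=10 t=12 v=2: → [12,16); WM=10
i=11 t=15 v=7: → [12,18); WM=12
i=12 t=14 v=6: → [12,18); WM=12
i=13 t=9 v=7: DROP (t<12-1); WM=12
i=14 t=18 v=5: → [18,21); WM=15
i=15 t=15 v=9: → [12,18); WM=15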